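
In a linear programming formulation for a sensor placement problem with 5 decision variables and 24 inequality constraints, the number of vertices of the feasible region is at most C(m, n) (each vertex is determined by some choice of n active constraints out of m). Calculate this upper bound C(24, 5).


Each vertex corresponds to some choice of n active constraints out of m, so the number of vertices is at most C(m, n) = m! / (n!(m-n)!).
m = 24, n = 5
Numerator: 24 * 23 * 22 * 21 * 20
Denominator: 5! = 120
C(24, 5) = 42504


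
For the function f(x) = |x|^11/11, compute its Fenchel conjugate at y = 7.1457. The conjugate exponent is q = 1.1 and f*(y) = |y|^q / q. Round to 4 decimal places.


The conjugate exponent q satisfies 1/p + 1/q = 1.
p = 11, so q = 11/(11 - 1) = 1.1
|y|^q = 7.1457^1.1 = 8.6986
f*(7.1457) = 8.6986 / 1.1 = 7.9078


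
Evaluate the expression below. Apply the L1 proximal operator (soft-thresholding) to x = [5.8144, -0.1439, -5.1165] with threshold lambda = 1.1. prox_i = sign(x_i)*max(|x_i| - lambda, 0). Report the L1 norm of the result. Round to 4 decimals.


Soft-thresholding with lambda = 1.1:
prox(5.8144) = sign(5.8144)*max(|5.8144| - 1.1, 0) = 4.7144
prox(-0.1439) = sign(-0.1439)*max(|-0.1439| - 1.1, 0) = 0.0
prox(-5.1165) = sign(-5.1165)*max(|-5.1165| - 1.1, 0) = -4.0165
prox(x) = [4.7144, 0.0, -4.0165]
||prox(x)||_1 = 4.7144 + 0.0 + 4.0165 = 8.7309


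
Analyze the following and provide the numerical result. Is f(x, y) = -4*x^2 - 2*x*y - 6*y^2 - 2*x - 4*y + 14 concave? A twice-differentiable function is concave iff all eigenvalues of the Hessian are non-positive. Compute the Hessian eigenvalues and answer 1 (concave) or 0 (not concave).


The Hessian of f(x,y) = -4*x^2 - 2*x*y - 6*y^2 - 2*x - 4*y + 14 is:
H = [[-8, -2], [-2, -12]]
Trace = -8 - 12 = -20
Determinant = -8*-12 - (-2)^2 = 92
Discriminant = (-20)^2 - 4*92 = 32.0
Eigenvalues: lambda_1 = -12.8284, lambda_2 = -7.1716
The function is concave.

1


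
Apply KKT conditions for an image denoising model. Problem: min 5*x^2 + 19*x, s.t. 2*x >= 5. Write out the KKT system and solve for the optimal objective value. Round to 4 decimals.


Step 1: Try lambda = 0 (constraint inactive).
x_unc = -19/(2*5) = -1.9
Check: 2*-1.9 = -3.8 < 5 -- violated!
Step 2: Constraint must be active: 2*x = 5
x* = 5/2 = 2.5
lambda = (2*5*2.5 + 19)/2 = 22.0
Step 3: Compute optimal value.
f(x*) = 5*2.5^2 + 19*2.5 = 78.75


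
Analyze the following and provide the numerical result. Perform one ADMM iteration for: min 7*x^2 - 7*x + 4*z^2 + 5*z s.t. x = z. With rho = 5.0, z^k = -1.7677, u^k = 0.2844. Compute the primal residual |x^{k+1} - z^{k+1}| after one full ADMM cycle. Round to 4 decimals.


ADMM iteration with rho = 5.0, z^k = -1.7677, u^k = 0.2844
Step 1: x-update.
Minimize 7*x^2 - 7*x + (5.0/2)*(x + 1.7677 + 0.2844)^2
FOC: (2*7 + 5.0)*x = 7 + 5.0*(-1.7677 - 0.2844)
x^{k+1} = -0.1716
Step 2: z-update.
Minimize 4*z^2 + 5*z + (5.0/2)*(-0.1716 - z + 0.2844)^2
FOC: (2*4 + 5.0)*z = -5 + 5.0*(-0.1716 + 0.2844)
z^{k+1} = -0.3412
Step 3: u-update.
u^{k+1} = 0.2844 - 0.1716 + 0.3412 = 0.454
Step 4: Primal residual = |-0.1716 + 0.3412| = 0.1696


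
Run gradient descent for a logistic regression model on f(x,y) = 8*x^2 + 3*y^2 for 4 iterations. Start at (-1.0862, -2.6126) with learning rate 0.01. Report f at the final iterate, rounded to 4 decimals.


Gradient descent on f(x,y) = 8*x^2 + 3*y^2.
Starting point: (-1.0862, -2.6126), alpha = 0.01
Step 1: grad_x = 2*8*-1.0862 = -17.3792, grad_y = 2*3*-2.6126 = -15.6756
  x_1 = -1.0862 - 0.01*-17.3792 = -0.9124
  y_1 = -2.6126 - 0.01*-15.6756 = -2.4558
Step 2: grad_x = 2*8*-0.9124 = -14.5985, grad_y = 2*3*-2.4558 = -14.7351
  x_2 = -0.9124 - 0.01*-14.5985 = -0.7664
  y_2 = -2.4558 - 0.01*-14.7351 = -2.3085
Step 3: grad_x = 2*8*-0.7664 = -12.2628, grad_y = 2*3*-2.3085 = -13.851
  x_3 = -0.7664 - 0.01*-12.2628 = -0.6438
  y_3 = -2.3085 - 0.01*-13.851 = -2.17
Step 4: grad_x = 2*8*-0.6438 = -10.3007, grad_y = 2*3*-2.17 = -13.0199
  x_4 = -0.6438 - 0.01*-10.3007 = -0.5408
  y_4 = -2.17 - 0.01*-13.0199 = -2.0398
f(-0.5408, -2.0398) = 8*(-0.5408)^2 + 3*(-2.0398)^2 = 14.8218


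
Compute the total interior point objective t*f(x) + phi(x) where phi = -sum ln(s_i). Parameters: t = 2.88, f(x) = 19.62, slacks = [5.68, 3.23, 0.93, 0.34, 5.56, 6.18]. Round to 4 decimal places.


Step 1: Compute log-barrier.
ln values: [1.737, 1.1725, -0.0726, -1.0788, 1.7156, 1.8213]
phi = -(1.737 + 1.1725 - 0.0726 - 1.0788 + 1.7156 + 1.8213) = -5.295
Step 2: Compute augmented objective.
t*f(x) = 2.88*19.62 = 56.5056
Total = 56.5056 - 5.295 = 51.2106


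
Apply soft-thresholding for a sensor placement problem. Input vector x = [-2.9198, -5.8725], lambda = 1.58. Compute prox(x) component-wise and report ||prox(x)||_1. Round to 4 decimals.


Soft-thresholding with lambda = 1.58:
prox(-2.9198) = sign(-2.9198)*max(|-2.9198| - 1.58, 0) = -1.3398
prox(-5.8725) = sign(-5.8725)*max(|-5.8725| - 1.58, 0) = -4.2925
prox(x) = [-1.3398, -4.2925]
||prox(x)||_1 = 1.3398 + 4.2925 = 5.6323


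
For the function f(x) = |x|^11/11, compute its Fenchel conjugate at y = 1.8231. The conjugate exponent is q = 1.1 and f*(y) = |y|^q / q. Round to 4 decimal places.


The conjugate exponent q satisfies 1/p + 1/q = 1.
p = 11, so q = 11/(11 - 1) = 1.1
|y|^q = 1.8231^1.1 = 1.9359
f*(1.8231) = 1.9359 / 1.1 = 1.7599


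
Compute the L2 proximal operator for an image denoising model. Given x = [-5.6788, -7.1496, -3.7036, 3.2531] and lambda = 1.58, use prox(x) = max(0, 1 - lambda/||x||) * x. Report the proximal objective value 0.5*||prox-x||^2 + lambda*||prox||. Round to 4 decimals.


Step 1: Compute ||x||.
||x|| = 10.3762
Step 2: Compute scaling factor.
scale = max(0, 1 - 1.58/10.3762) = 0.8477
Step 3: prox(x) = [-4.8141, -6.0609, -3.1396, 2.7577]
||prox(x)|| = 8.7962
Step 4: Proximal objective.
0.5*||prox-x||^2 = 1.2482
lambda*||prox|| = 13.898
Total = 15.1461


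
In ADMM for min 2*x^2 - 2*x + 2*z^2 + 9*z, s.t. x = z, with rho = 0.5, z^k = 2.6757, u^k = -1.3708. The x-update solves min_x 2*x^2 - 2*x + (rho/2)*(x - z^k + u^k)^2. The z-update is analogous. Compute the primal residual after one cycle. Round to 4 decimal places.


ADMM iteration with rho = 0.5, z^k = 2.6757, u^k = -1.3708
Step 1: x-update.
Minimize 2*x^2 - 2*x + (0.5/2)*(x - 2.6757 - 1.3708)^2
FOC: (2*2 + 0.5)*x = 2 + 0.5*(2.6757 + 1.3708)
x^{k+1} = 0.8941
Step 2: z-update.
Minimize 2*z^2 + 9*z + (0.5/2)*(0.8941 - z - 1.3708)^2
FOC: (2*2 + 0.5)*z = -9 + 0.5*(0.8941 - 1.3708)
z^{k+1} = -2.053
Step 3: u-update.
u^{k+1} = -1.3708 + 0.8941 + 2.053 = 1.5762
Step 4: Primal residual = |0.8941 + 2.053| = 2.947


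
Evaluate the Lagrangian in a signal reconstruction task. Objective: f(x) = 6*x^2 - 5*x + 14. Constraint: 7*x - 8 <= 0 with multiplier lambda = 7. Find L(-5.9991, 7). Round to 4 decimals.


Step 1: Evaluate f(x).
f(-5.9991) = 6*(-5.9991)^2 - 5*(-5.9991) + 14 = 259.9307
Step 2: Evaluate g(x).
g(-5.9991) = 7*-5.9991 - 8 = -49.9937
Step 3: Compute Lagrangian.
L = 259.9307 + 7*-49.9937 = -90.0252


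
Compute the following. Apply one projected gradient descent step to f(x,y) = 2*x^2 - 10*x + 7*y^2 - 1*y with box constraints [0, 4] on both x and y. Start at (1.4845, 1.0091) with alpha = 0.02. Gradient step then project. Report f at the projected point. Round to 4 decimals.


Step 1: Compute gradient at (1.4845, 1.0091).
grad_x = 2*2*1.4845 - 10 = -4.062
grad_y = 2*7*1.0091 - 1 = 13.1274
Step 2: Gradient step.
x_raw = 1.4845 - 0.02*-4.062 = 1.5657
y_raw = 1.0091 - 0.02*13.1274 = 0.7466
Step 3: Project onto [0, 4].
x_proj = clip(1.5657) = 1.5657
y_proj = clip(0.7466) = 0.7466
Step 4: Evaluate f.
f(1.5657, 0.7466) = -7.5995


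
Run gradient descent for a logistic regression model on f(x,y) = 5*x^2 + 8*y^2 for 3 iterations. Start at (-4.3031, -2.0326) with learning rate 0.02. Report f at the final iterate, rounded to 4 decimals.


Gradient descent on f(x,y) = 5*x^2 + 8*y^2.
Starting point: (-4.3031, -2.0326), alpha = 0.02
Step 1: grad_x = 2*5*-4.3031 = -43.031, grad_y = 2*8*-2.0326 = -32.5216
  x_1 = -4.3031 - 0.02*-43.031 = -3.4425
  y_1 = -2.0326 - 0.02*-32.5216 = -1.3822
Step 2: grad_x = 2*5*-3.4425 = -34.4248, grad_y = 2*8*-1.3822 = -22.1147
  x_2 = -3.4425 - 0.02*-34.4248 = -2.754
  y_2 = -1.3822 - 0.02*-22.1147 = -0.9399
Step 3: grad_x = 2*5*-2.754 = -27.5398, grad_y = 2*8*-0.9399 = -15.038
  x_3 = -2.754 - 0.02*-27.5398 = -2.2032
  y_3 = -0.9399 - 0.02*-15.038 = -0.6391
f(-2.2032, -0.6391) = 5*(-2.2032)^2 + 8*(-0.6391)^2 = 27.5379


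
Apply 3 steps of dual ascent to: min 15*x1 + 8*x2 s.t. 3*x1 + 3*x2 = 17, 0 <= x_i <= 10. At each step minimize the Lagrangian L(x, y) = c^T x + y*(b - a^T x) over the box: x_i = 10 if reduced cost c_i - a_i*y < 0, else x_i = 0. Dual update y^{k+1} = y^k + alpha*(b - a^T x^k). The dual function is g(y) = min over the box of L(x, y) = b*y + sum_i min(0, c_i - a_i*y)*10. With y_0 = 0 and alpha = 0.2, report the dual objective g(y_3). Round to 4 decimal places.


Dual ascent for LP: min 15*x1 + 8*x2, 3*x1 + 3*x2 = 17, 0 <= x_i <= 10
Step 1: y^k = 0.0, reduced costs: (15.0, 8.0)
  x^k = (0.0, 0.0), subgradient = b - a^T x = 17.0
  y^{k+1} = 0.0 + 0.2*17.0 = 3.4
Step 2: y^k = 3.4, reduced costs: (4.8, -2.2)
  x^k = (0.0, 10.0), subgradient = b - a^T x = -13.0
  y^{k+1} = 3.4 + 0.2*-13.0 = 0.8
Step 3: y^k = 0.8, reduced costs: (12.6, 5.6)
  x^k = (0.0, 0.0), subgradient = b - a^T x = 17.0
  y^{k+1} = 0.8 + 0.2*17.0 = 4.2
Dual objective at y_3 = 4.2: reduced costs (2.4, -4.6), box minimizer x = (0.0, 10.0)
g(y_3) = b*y + (c1 - a1*y)*x1 + (c2 - a2*y)*x2 = 17*4.2 + 2.4*0.0 + (-4.6)*10.0 = 71.4 + 0.0 - 46.0 = 25.4


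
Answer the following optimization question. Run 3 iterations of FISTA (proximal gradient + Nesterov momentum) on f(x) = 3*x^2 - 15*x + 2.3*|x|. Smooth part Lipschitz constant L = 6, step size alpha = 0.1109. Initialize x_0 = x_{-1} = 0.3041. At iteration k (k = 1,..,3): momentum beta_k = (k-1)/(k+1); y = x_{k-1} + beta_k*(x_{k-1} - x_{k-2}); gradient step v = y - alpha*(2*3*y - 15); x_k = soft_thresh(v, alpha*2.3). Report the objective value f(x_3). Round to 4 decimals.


FISTA on f(x) = 3*x^2 - 15*x + 2.3*|x|
L = 6, alpha = 0.1109
Iteration 1: beta = 0.0, y = 0.3041 + 0.0*(0.3041 - 0.3041) = 0.3041
  grad(y) = -13.1754, v = y - alpha*grad = 1.7653
  prox(v) = soft_thresh(1.7653, 0.2551) = 1.5102
Iteration 2: beta = 0.3333, y = 1.5102 + 0.3333*(1.5102 - 0.3041) = 1.9122
  grad(y) = -3.5267, v = y - alpha*grad = 2.3033
  prox(v) = soft_thresh(2.3033, 0.2551) = 2.0483
Iteration 3: beta = 0.5, y = 2.0483 + 0.5*(2.0483 - 1.5102) = 2.3173
  grad(y) = -1.0962, v = y - alpha*grad = 2.4389
  prox(v) = soft_thresh(2.4389, 0.2551) = 2.1838
f(x_3) = 3*2.1838^2 - 15*2.1838 + 2.3*|2.1838| = -13.4273


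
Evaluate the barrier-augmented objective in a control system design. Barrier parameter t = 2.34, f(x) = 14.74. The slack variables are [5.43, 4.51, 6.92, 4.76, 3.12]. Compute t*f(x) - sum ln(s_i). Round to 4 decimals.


Step 1: Compute log-barrier.
ln values: [1.6919, 1.5063, 1.9344, 1.5602, 1.1378]
phi = -(1.6919 + 1.5063 + 1.9344 + 1.5602 + 1.1378) = -7.8307
Step 2: Compute augmented objective.
t*f(x) = 2.34*14.74 = 34.4916
Total = 34.4916 - 7.8307 = 26.6609


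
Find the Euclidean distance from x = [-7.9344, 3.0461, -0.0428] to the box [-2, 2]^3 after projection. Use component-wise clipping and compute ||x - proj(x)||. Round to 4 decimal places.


Project each component onto [-2, 2].
clip(-7.9344) = -2.0, clip(3.0461) = 2.0, clip(-0.0428) = -0.0428
Projection = [-2.0, 2.0, -0.0428]
Squared diffs: [35.2171, 1.0943, 0.0]
Distance = sqrt(36.3114) = 6.0259


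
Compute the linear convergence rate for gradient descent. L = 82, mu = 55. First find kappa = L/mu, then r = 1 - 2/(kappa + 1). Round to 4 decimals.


Step 1: Compute the condition number.
kappa = L/mu = 82/55 = 1.4909
Step 2: Compute the convergence rate.
r = 1 - 2/(kappa + 1) = 1 - 2*mu/(L + mu) = (L - mu)/(L + mu) = 27/137 = 0.1971


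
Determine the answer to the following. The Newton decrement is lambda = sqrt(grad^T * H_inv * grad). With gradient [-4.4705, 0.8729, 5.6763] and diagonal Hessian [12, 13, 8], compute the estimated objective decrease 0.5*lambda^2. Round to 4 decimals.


Step 1: H is diagonal, so H^(-1) * g = [-0.3725, 0.0671, 0.7095].
Step 2: g^T H^(-1) g = sum_i g_i^2 / H_ii
  = (-4.4705)^2/12 + (0.8729)^2/13 + (5.6763)^2/8
  = 1.6654 + 0.0586 + 4.0275 = 5.7516
Step 3: Objective decrease = 0.5 * g^T H^(-1) g = 2.8758


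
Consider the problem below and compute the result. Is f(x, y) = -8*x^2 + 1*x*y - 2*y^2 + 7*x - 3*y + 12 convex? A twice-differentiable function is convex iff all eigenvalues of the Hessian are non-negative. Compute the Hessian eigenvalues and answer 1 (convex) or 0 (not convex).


The Hessian of f(x,y) = -8*x^2 + 1*x*y - 2*y^2 + 7*x - 3*y + 12 is:
H = [[-16, 1], [1, -4]]
Trace = -16 - 4 = -20
Determinant = -16*-4 - (1)^2 = 63
Discriminant = (-20)^2 - 4*63 = 148.0
Eigenvalues: lambda_1 = -16.0828, lambda_2 = -3.9172
The function is not convex.

0


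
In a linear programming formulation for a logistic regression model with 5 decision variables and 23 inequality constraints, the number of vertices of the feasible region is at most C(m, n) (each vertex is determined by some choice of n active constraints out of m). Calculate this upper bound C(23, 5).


Each vertex corresponds to some choice of n active constraints out of m, so the number of vertices is at most C(m, n) = m! / (n!(m-n)!).
m = 23, n = 5
Numerator: 23 * 22 * 21 * 20 * 19
Denominator: 5! = 120
C(23, 5) = 33649


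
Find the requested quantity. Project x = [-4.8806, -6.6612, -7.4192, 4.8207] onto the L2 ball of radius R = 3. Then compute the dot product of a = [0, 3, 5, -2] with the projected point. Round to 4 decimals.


Step 1: Compute ||x|| (intermediates to 6 decimals).
||x|| = sqrt((-4.8806)^2 + (-6.6612)^2 + (-7.4192)^2 + 4.8207^2) = 12.102707
Step 2: Project.
Since ||x|| > R, scale = R/||x|| = 3/12.102707 = 0.247878, proj(x) = scale * x
proj(x) = [-1.209793, -1.651165, -1.839056, 1.194945]
Step 3: Dot product.
a^T * proj(x) = 0*(-1.209793) + 3*(-1.651165) + 5*(-1.839056) - 2*1.194945 = -16.5387


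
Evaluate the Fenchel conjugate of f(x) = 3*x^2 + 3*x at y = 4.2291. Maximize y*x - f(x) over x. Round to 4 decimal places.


f*(y) = sup_x {y*x - a*x^2 - b*x} = sup_x {(y-b)*x - a*x^2}
FOC: (y - b) - 2a*x = 0 => x* = (y - b)/(2a)
x* = (4.2291 - 3)/(2*3) = 0.2049
f*(4.2291) = (y-b)^2/(4a) = (4.2291 - 3)^2/(4*3)
= 1.5107/12 = 0.1259


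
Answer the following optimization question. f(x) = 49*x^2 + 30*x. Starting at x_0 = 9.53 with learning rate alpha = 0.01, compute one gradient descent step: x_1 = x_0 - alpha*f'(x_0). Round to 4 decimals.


We compute the gradient at x_0 and apply the update.
f'(x) = 98*x + 30
f'(9.53) = 98*9.53 + 30 = 963.94
x_1 = 9.53 - 0.01*963.94 = -0.1094


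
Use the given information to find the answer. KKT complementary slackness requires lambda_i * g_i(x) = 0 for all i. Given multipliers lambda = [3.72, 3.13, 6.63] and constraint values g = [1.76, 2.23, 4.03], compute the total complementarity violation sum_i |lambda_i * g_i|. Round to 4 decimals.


KKT complementary slackness check:
lambda_1 * g_1 = 3.72 * 1.76 = 6.5472
lambda_2 * g_2 = 3.13 * 2.23 = 6.9799
lambda_3 * g_3 = 6.63 * 4.03 = 26.7189
Total violation = 6.5472 + 6.9799 + 26.7189 = 40.246


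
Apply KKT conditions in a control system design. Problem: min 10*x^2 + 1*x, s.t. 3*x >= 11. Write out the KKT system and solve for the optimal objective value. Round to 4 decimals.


Step 1: Try lambda = 0 (constraint inactive).
x_unc = -1/(2*10) = -0.05
Check: 3*-0.05 = -0.15 < 11 -- violated!
Step 2: Constraint must be active: 3*x = 11
x* = 11/3 = 3.6667 (rounded; the exact value 11/3 is used below)
lambda = (2*10*(11/3) + 1)/3 = 24.7778
Step 3: Compute optimal value.
f(x*) = 10*(11/3)^2 + 1*(11/3) = 138.1111


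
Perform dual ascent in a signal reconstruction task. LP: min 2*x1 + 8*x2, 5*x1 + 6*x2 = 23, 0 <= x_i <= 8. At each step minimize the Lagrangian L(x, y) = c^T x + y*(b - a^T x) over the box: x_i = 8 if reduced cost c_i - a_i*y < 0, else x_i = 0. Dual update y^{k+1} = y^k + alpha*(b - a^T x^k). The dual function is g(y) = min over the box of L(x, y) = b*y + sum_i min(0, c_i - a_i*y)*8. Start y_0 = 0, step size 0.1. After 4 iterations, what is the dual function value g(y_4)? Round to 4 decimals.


Dual ascent for LP: min 2*x1 + 8*x2, 5*x1 + 6*x2 = 23, 0 <= x_i <= 8
Step 1: y^k = 0.0, reduced costs: (2.0, 8.0)
  x^k = (0.0, 0.0), subgradient = b - a^T x = 23.0
  y^{k+1} = 0.0 + 0.1*23.0 = 2.3
Step 2: y^k = 2.3, reduced costs: (-9.5, -5.8)
  x^k = (8.0, 8.0), subgradient = b - a^T x = -65.0
  y^{k+1} = 2.3 + 0.1*-65.0 = -4.2
Step 3: y^k = -4.2, reduced costs: (23.0, 33.2)
  x^k = (0.0, 0.0), subgradient = b - a^T x = 23.0
  y^{k+1} = -4.2 + 0.1*23.0 = -1.9
Step 4: y^k = -1.9, reduced costs: (11.5, 19.4)
  x^k = (0.0, 0.0), subgradient = b - a^T x = 23.0
  y^{k+1} = -1.9 + 0.1*23.0 = 0.4
Dual objective at y_4 = 0.4: reduced costs (0.0, 5.6), box minimizer x = (0.0, 0.0)
g(y_4) = b*y + (c1 - a1*y)*x1 + (c2 - a2*y)*x2 = 23*0.4 + 0.0*0.0 + 5.6*0.0 = 9.2 + 0.0 + 0.0 = 9.2


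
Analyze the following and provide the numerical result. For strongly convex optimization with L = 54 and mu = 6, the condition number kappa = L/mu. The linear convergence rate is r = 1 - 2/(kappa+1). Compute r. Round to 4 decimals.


Step 1: Compute the condition number.
kappa = L/mu = 54/6 = 9.0
Step 2: Compute the convergence rate.
r = 1 - 2/(kappa + 1) = 1 - 2*mu/(L + mu) = (L - mu)/(L + mu) = 48/60 = 0.8


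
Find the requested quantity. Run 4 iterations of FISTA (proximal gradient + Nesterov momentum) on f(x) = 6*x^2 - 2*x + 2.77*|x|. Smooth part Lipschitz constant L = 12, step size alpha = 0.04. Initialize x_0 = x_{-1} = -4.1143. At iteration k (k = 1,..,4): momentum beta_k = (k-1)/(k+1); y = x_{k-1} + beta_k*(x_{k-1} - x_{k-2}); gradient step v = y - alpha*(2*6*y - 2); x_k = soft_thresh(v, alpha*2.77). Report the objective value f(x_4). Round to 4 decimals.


FISTA on f(x) = 6*x^2 - 2*x + 2.77*|x|
L = 12, alpha = 0.04
Iteration 1: beta = 0.0, y = -4.1143 + 0.0*(-4.1143 + 4.1143) = -4.1143
  grad(y) = -51.3716, v = y - alpha*grad = -2.0594
  prox(v) = soft_thresh(-2.0594, 0.1108) = -1.9486
Iteration 2: beta = 0.3333, y = -1.9486 + 0.3333*(-1.9486 + 4.1143) = -1.2267
  grad(y) = -16.721, v = y - alpha*grad = -0.5579
  prox(v) = soft_thresh(-0.5579, 0.1108) = -0.4471
Iteration 3: beta = 0.5, y = -0.4471 + 0.5*(-0.4471 + 1.9486) = 0.3037
  grad(y) = 1.6439, v = y - alpha*grad = 0.2379
  prox(v) = soft_thresh(0.2379, 0.1108) = 0.1271
Iteration 4: beta = 0.6, y = 0.1271 + 0.6*(0.1271 + 0.4471) = 0.4716
  grad(y) = 3.6595, v = y - alpha*grad = 0.3252
  prox(v) = soft_thresh(0.3252, 0.1108) = 0.2144
f(x_4) = 6*0.2144^2 - 2*0.2144 + 2.77*|0.2144| = 0.441


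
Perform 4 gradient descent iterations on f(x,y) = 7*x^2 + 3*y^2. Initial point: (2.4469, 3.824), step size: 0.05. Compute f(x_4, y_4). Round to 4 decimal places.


Gradient descent on f(x,y) = 7*x^2 + 3*y^2.
Starting point: (2.4469, 3.824), alpha = 0.05
Step 1: grad_x = 2*7*2.4469 = 34.2566, grad_y = 2*3*3.824 = 22.944
  x_1 = 2.4469 - 0.05*34.2566 = 0.7341
  y_1 = 3.824 - 0.05*22.944 = 2.6768
Step 2: grad_x = 2*7*0.7341 = 10.277, grad_y = 2*3*2.6768 = 16.0608
  x_2 = 0.7341 - 0.05*10.277 = 0.2202
  y_2 = 2.6768 - 0.05*16.0608 = 1.8738
Step 3: grad_x = 2*7*0.2202 = 3.0831, grad_y = 2*3*1.8738 = 11.2426
  x_3 = 0.2202 - 0.05*3.0831 = 0.0661
  y_3 = 1.8738 - 0.05*11.2426 = 1.3116
Step 4: grad_x = 2*7*0.0661 = 0.9249, grad_y = 2*3*1.3116 = 7.8698
  x_4 = 0.0661 - 0.05*0.9249 = 0.0198
  y_4 = 1.3116 - 0.05*7.8698 = 0.9181
f(0.0198, 0.9181) = 7*0.0198^2 + 3*0.9181^2 = 2.5317


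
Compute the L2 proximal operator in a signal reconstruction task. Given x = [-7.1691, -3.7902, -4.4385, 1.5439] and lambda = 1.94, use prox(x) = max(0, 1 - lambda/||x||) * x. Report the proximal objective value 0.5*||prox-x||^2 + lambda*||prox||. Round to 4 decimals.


Step 1: Compute ||x||.
||x|| = 9.3726
Step 2: Compute scaling factor.
scale = max(0, 1 - 1.94/9.3726) = 0.793
Step 3: prox(x) = [-5.6852, -3.0057, -3.5198, 1.2243]
||prox(x)|| = 7.4326
Step 4: Proximal objective.
0.5*||prox-x||^2 = 1.8818
lambda*||prox|| = 14.4192
Total = 16.301


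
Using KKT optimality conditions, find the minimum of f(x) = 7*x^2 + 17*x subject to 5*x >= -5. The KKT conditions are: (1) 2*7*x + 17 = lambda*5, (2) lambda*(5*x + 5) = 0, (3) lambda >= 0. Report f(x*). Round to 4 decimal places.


Step 1: Try lambda = 0 (constraint inactive).
x_unc = -17/(2*7) = -1.2143
Check: 5*-1.2143 = -6.0715 < -5 -- violated!
Step 2: Constraint must be active: 5*x = -5
x* = -5/5 = -1.0
lambda = (2*7*(-1.0) + 17)/5 = 0.6
Step 3: Compute optimal value.
f(x*) = 7*(-1.0)^2 + 17*(-1.0) = -10.0


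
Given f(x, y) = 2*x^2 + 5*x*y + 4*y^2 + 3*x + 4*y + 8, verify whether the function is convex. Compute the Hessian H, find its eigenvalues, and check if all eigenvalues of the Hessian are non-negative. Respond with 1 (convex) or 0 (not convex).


The Hessian of f(x,y) = 2*x^2 + 5*x*y + 4*y^2 + 3*x + 4*y + 8 is:
H = [[4, 5], [5, 8]]
Trace = 4 + 8 = 12
Determinant = 4*8 - (5)^2 = 7
Discriminant = (12)^2 - 4*7 = 116.0
Eigenvalues: lambda_1 = 0.6148, lambda_2 = 11.3852
The function is convex.

1


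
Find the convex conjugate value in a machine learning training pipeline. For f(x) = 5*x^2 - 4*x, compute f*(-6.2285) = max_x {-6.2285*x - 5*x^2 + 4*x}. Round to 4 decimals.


f*(y) = sup_x {y*x - a*x^2 - b*x} = sup_x {(y-b)*x - a*x^2}
FOC: (y - b) - 2a*x = 0 => x* = (y - b)/(2a)
x* = (-6.2285 + 4)/(2*5) = -0.2229
f*(-6.2285) = (y-b)^2/(4a) = (-6.2285 + 4)^2/(4*5)
= 4.9662/20 = 0.2483


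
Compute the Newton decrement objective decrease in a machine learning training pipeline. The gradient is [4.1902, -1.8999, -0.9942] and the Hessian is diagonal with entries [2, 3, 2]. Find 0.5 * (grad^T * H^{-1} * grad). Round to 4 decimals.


Step 1: H is diagonal, so H^(-1) * g = [2.0951, -0.6333, -0.4971].
Step 2: g^T H^(-1) g = sum_i g_i^2 / H_ii
  = (4.1902)^2/2 + (-1.8999)^2/3 + (-0.9942)^2/2
  = 8.7789 + 1.2032 + 0.4942 = 10.4763
Step 3: Objective decrease = 0.5 * g^T H^(-1) g = 5.2382


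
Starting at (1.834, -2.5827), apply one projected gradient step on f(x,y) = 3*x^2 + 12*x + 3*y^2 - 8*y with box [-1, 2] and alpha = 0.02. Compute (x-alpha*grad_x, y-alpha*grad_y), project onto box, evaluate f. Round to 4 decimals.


Step 1: Compute gradient at (1.834, -2.5827).
grad_x = 2*3*1.834 + 12 = 23.004
grad_y = 2*3*-2.5827 - 8 = -23.4962
Step 2: Gradient step.
x_raw = 1.834 - 0.02*23.004 = 1.3739
y_raw = -2.5827 - 0.02*-23.4962 = -2.1128
Step 3: Project onto [-1, 2].
x_proj = clip(1.3739) = 1.3739
y_proj = clip(-2.1128) = -1.0
Step 4: Evaluate f.
f(1.3739, -1.0) = 33.15


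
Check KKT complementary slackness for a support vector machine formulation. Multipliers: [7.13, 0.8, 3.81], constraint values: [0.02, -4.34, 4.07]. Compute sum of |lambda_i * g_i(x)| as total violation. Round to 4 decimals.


KKT complementary slackness check:
lambda_1 * g_1 = 7.13 * 0.02 = 0.1426
lambda_2 * g_2 = 0.8 * -4.34 = -3.472
lambda_3 * g_3 = 3.81 * 4.07 = 15.5067
Total violation = 0.1426 + 3.472 + 15.5067 = 19.1213


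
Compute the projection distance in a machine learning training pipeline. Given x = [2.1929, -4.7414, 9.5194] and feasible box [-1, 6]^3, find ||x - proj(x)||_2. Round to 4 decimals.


Project each component onto [-1, 6].
clip(2.1929) = 2.1929, clip(-4.7414) = -1.0, clip(9.5194) = 6.0
Projection = [2.1929, -1.0, 6.0]
Squared diffs: [0.0, 13.9981, 12.3862]
Distance = sqrt(26.3843) = 5.1366


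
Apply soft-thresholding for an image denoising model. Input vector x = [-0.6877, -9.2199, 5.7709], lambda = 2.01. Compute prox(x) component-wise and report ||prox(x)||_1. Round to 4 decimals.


Soft-thresholding with lambda = 2.01:
prox(-0.6877) = sign(-0.6877)*max(|-0.6877| - 2.01, 0) = 0.0
prox(-9.2199) = sign(-9.2199)*max(|-9.2199| - 2.01, 0) = -7.2099
prox(5.7709) = sign(5.7709)*max(|5.7709| - 2.01, 0) = 3.7609
prox(x) = [0.0, -7.2099, 3.7609]
||prox(x)||_1 = 0.0 + 7.2099 + 3.7609 = 10.9708


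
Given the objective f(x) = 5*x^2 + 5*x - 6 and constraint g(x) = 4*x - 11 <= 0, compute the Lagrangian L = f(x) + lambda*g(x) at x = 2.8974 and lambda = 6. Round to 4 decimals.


Step 1: Evaluate f(x).
f(2.8974) = 5*2.8974^2 + 5*2.8974 - 6 = 50.4616
Step 2: Evaluate g(x).
g(2.8974) = 4*2.8974 - 11 = 0.5896
Step 3: Compute Lagrangian.
L = 50.4616 + 6*0.5896 = 53.9992


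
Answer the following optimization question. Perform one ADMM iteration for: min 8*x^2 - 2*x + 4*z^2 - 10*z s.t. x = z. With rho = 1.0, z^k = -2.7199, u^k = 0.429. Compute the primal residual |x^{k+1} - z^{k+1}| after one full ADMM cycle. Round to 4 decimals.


ADMM iteration with rho = 1.0, z^k = -2.7199, u^k = 0.429
Step 1: x-update.
Minimize 8*x^2 - 2*x + (1.0/2)*(x + 2.7199 + 0.429)^2
FOC: (2*8 + 1.0)*x = 2 + 1.0*(-2.7199 - 0.429)
x^{k+1} = -0.0676
Step 2: z-update.
Minimize 4*z^2 - 10*z + (1.0/2)*(-0.0676 - z + 0.429)^2
FOC: (2*4 + 1.0)*z = 10 + 1.0*(-0.0676 + 0.429)
z^{k+1} = 1.1513
Step 3: u-update.
u^{k+1} = 0.429 - 0.0676 - 1.1513 = -0.7899
Step 4: Primal residual = |-0.0676 - 1.1513| = 1.2189


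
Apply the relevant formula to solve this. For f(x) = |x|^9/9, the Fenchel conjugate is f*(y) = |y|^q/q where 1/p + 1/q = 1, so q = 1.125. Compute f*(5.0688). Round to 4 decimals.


The conjugate exponent q satisfies 1/p + 1/q = 1.
p = 9, so q = 9/(9 - 1) = 1.125
|y|^q = 5.0688^1.125 = 6.209
f*(5.0688) = 6.209 / 1.125 = 5.5191


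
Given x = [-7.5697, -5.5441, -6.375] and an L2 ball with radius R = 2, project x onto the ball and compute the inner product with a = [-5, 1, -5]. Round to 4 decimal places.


Step 1: Compute ||x|| (intermediates to 6 decimals).
||x|| = sqrt((-7.5697)^2 + (-5.5441)^2 + (-6.375)^2) = 11.343634
Step 2: Project.
Since ||x|| > R, scale = R/||x|| = 2/11.343634 = 0.17631, proj(x) = scale * x
proj(x) = [-1.334614, -0.97748, -1.123976]
Step 3: Dot product.
a^T * proj(x) = -5*(-1.334614) + 1*(-0.97748) - 5*(-1.123976) = 11.3155


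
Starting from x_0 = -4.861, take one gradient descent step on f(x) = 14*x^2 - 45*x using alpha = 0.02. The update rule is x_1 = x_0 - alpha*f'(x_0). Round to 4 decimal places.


We compute the gradient at x_0 and apply the update.
f'(x) = 28*x - 45
f'(-4.861) = 28*-4.861 - 45 = -181.108
x_1 = -4.861 - 0.02*-181.108 = -1.2388


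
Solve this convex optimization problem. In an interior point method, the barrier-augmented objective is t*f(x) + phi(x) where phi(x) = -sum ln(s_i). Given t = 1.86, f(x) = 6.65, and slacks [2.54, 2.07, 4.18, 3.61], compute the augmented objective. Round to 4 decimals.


Step 1: Compute log-barrier.
ln values: [0.9322, 0.7275, 1.4303, 1.2837]
phi = -(0.9322 + 0.7275 + 1.4303 + 1.2837) = -4.3737
Step 2: Compute augmented objective.
t*f(x) = 1.86*6.65 = 12.369
Total = 12.369 - 4.3737 = 7.9953


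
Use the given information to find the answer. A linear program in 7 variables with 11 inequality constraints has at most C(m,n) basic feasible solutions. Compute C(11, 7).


Each vertex corresponds to some choice of n active constraints out of m, so the number of vertices is at most C(m, n) = m! / (n!(m-n)!).
m = 11, n = 7
Numerator: 11 * 10 * 9 * 8 * 7 * 6 * 5
Denominator: 7! = 5040
C(11, 7) = 330


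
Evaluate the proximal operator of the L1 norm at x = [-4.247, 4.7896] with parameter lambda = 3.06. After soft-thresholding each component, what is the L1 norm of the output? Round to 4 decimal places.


Soft-thresholding with lambda = 3.06:
prox(-4.247) = sign(-4.247)*max(|-4.247| - 3.06, 0) = -1.187
prox(4.7896) = sign(4.7896)*max(|4.7896| - 3.06, 0) = 1.7296
prox(x) = [-1.187, 1.7296]
||prox(x)||_1 = 1.187 + 1.7296 = 2.9166


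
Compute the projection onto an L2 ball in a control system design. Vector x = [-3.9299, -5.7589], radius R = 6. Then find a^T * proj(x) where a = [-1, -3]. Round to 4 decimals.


Step 1: Compute ||x|| (intermediates to 6 decimals).
||x|| = sqrt((-3.9299)^2 + (-5.7589)^2) = 6.972019
Step 2: Project.
Since ||x|| > R, scale = R/||x|| = 6/6.972019 = 0.860583, proj(x) = scale * x
proj(x) = [-3.382005, -4.956011]
Step 3: Dot product.
a^T * proj(x) = -1*(-3.382005) - 3*(-4.956011) = 18.25


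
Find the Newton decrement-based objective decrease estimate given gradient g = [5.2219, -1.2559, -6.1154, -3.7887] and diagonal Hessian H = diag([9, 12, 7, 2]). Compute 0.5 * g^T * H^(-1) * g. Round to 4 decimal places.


Step 1: H is diagonal, so H^(-1) * g = [0.5802, -0.1047, -0.8736, -1.8944].
Step 2: g^T H^(-1) g = sum_i g_i^2 / H_ii
  = (5.2219)^2/9 + (-1.2559)^2/12 + (-6.1154)^2/7 + (-3.7887)^2/2
  = 3.0298 + 0.1314 + 5.3426 + 7.1771 = 15.681
Step 3: Objective decrease = 0.5 * g^T H^(-1) g = 7.8405


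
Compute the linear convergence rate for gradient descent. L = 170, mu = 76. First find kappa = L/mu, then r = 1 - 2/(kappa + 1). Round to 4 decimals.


Step 1: Compute the condition number.
kappa = L/mu = 170/76 = 2.2368
Step 2: Compute the convergence rate.
r = 1 - 2/(kappa + 1) = 1 - 2*mu/(L + mu) = (L - mu)/(L + mu) = 94/246 = 0.3821


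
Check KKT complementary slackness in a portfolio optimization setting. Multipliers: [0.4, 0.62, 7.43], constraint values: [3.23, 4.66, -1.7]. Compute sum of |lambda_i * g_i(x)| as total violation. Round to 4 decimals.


KKT complementary slackness check:
lambda_1 * g_1 = 0.4 * 3.23 = 1.292
lambda_2 * g_2 = 0.62 * 4.66 = 2.8892
lambda_3 * g_3 = 7.43 * -1.7 = -12.631
Total violation = 1.292 + 2.8892 + 12.631 = 16.8122


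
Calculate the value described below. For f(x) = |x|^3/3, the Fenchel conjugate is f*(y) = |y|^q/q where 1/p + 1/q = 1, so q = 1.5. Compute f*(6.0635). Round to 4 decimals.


The conjugate exponent q satisfies 1/p + 1/q = 1.
p = 3, so q = 3/(3 - 1) = 1.5
|y|^q = 6.0635^1.5 = 14.9309
f*(6.0635) = 14.9309 / 1.5 = 9.9539


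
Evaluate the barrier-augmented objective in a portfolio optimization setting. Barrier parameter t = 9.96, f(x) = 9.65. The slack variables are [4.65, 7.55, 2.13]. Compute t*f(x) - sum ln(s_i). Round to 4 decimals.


Step 1: Compute log-barrier.
ln values: [1.5369, 2.0215, 0.7561]
phi = -(1.5369 + 2.0215 + 0.7561) = -4.3145
Step 2: Compute augmented objective.
t*f(x) = 9.96*9.65 = 96.114
Total = 96.114 - 4.3145 = 91.7995


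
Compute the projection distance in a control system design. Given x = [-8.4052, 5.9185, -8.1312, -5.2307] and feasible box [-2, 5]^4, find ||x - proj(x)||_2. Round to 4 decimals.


Project each component onto [-2, 5].
clip(-8.4052) = -2.0, clip(5.9185) = 5.0, clip(-8.1312) = -2.0, clip(-5.2307) = -2.0
Projection = [-2.0, 5.0, -2.0, -2.0]
Squared diffs: [41.0266, 0.8436, 37.5916, 10.4374]
Distance = sqrt(89.8992) = 9.4815


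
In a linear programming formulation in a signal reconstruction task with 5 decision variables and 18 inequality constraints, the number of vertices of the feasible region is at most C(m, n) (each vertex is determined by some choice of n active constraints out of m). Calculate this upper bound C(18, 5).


Each vertex corresponds to some choice of n active constraints out of m, so the number of vertices is at most C(m, n) = m! / (n!(m-n)!).
m = 18, n = 5
Numerator: 18 * 17 * 16 * 15 * 14
Denominator: 5! = 120
C(18, 5) = 8568


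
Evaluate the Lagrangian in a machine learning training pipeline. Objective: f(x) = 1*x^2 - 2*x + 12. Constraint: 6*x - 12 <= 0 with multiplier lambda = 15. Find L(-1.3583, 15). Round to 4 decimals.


Step 1: Evaluate f(x).
f(-1.3583) = 1*(-1.3583)^2 - 2*(-1.3583) + 12 = 16.5616
Step 2: Evaluate g(x).
g(-1.3583) = 6*-1.3583 - 12 = -20.1498
Step 3: Compute Lagrangian.
L = 16.5616 + 15*-20.1498 = -285.6854


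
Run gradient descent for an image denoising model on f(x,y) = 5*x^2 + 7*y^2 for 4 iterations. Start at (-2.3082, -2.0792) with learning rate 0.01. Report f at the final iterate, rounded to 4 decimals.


Gradient descent on f(x,y) = 5*x^2 + 7*y^2.
Starting point: (-2.3082, -2.0792), alpha = 0.01
Step 1: grad_x = 2*5*-2.3082 = -23.082, grad_y = 2*7*-2.0792 = -29.1088
  x_1 = -2.3082 - 0.01*-23.082 = -2.0774
  y_1 = -2.0792 - 0.01*-29.1088 = -1.7881
Step 2: grad_x = 2*5*-2.0774 = -20.7738, grad_y = 2*7*-1.7881 = -25.0336
  x_2 = -2.0774 - 0.01*-20.7738 = -1.8696
  y_2 = -1.7881 - 0.01*-25.0336 = -1.5378
Step 3: grad_x = 2*5*-1.8696 = -18.6964, grad_y = 2*7*-1.5378 = -21.5289
  x_3 = -1.8696 - 0.01*-18.6964 = -1.6827
  y_3 = -1.5378 - 0.01*-21.5289 = -1.3225
Step 4: grad_x = 2*5*-1.6827 = -16.8268, grad_y = 2*7*-1.3225 = -18.5148
  x_4 = -1.6827 - 0.01*-16.8268 = -1.5144
  y_4 = -1.3225 - 0.01*-18.5148 = -1.1373
f(-1.5144, -1.1373) = 5*(-1.5144)^2 + 7*(-1.1373)^2 = 20.522


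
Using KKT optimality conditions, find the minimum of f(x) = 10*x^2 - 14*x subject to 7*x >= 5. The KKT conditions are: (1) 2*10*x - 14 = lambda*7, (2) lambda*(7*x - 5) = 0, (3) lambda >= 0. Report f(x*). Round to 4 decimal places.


Step 1: Try lambda = 0 (constraint inactive).
x_unc = 14/(2*10) = 0.7
Check: 7*0.7 = 4.9 < 5 -- violated!
Step 2: Constraint must be active: 7*x = 5
x* = 5/7 = 0.7143 (rounded; the exact value 5/7 is used below)
lambda = (2*10*(5/7) - 14)/7 = 0.0408
Step 3: Compute optimal value.
f(x*) = 10*(5/7)^2 - 14*(5/7) = -4.898


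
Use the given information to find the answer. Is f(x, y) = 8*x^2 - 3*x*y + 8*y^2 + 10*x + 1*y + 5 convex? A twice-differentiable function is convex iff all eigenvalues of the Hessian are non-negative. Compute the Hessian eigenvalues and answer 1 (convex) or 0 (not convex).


The Hessian of f(x,y) = 8*x^2 - 3*x*y + 8*y^2 + 10*x + 1*y + 5 is:
H = [[16, -3], [-3, 16]]
Trace = 16 + 16 = 32
Determinant = 16*16 - (-3)^2 = 247
Discriminant = (32)^2 - 4*247 = 36.0
Eigenvalues: lambda_1 = 13.0, lambda_2 = 19.0
The function is convex.

1


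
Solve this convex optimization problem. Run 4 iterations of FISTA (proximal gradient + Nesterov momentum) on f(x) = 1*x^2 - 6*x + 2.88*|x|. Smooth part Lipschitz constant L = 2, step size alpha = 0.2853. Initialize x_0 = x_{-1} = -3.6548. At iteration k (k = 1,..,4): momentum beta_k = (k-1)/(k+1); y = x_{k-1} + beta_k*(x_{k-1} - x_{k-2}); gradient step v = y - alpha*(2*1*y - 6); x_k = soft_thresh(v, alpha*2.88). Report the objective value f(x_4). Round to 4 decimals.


FISTA on f(x) = 1*x^2 - 6*x + 2.88*|x|
L = 2, alpha = 0.2853
Iteration 1: beta = 0.0, y = -3.6548 + 0.0*(-3.6548 + 3.6548) = -3.6548
  grad(y) = -13.3096, v = y - alpha*grad = 0.1424
  prox(v) = soft_thresh(0.1424, 0.8217) = 0.0
Iteration 2: beta = 0.3333, y = 0.0 + 0.3333*(0.0 + 3.6548) = 1.2183
  grad(y) = -3.5635, v = y - alpha*grad = 2.2349
  prox(v) = soft_thresh(2.2349, 0.8217) = 1.4133
Iteration 3: beta = 0.5, y = 1.4133 + 0.5*(1.4133 - 0.0) = 2.1199
  grad(y) = -1.7602, v = y - alpha*grad = 2.6221
  prox(v) = soft_thresh(2.6221, 0.8217) = 1.8004
Iteration 4: beta = 0.6, y = 1.8004 + 0.6*(1.8004 - 1.4133) = 2.0327
  grad(y) = -1.9346, v = y - alpha*grad = 2.5846
  prox(v) = soft_thresh(2.5846, 0.8217) = 1.763
f(x_4) = 1*1.763^2 - 6*1.763 + 2.88*|1.763| = -2.3924


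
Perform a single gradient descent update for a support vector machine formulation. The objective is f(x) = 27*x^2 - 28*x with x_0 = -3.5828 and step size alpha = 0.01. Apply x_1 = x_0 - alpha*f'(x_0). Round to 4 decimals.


We compute the gradient at x_0 and apply the update.
f'(x) = 54*x - 28
f'(-3.5828) = 54*-3.5828 - 28 = -221.4712
x_1 = -3.5828 - 0.01*-221.4712 = -1.3681


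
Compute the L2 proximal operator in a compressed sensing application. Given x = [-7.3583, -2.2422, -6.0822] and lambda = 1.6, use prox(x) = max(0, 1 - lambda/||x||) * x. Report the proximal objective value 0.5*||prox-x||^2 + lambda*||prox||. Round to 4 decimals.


Step 1: Compute ||x||.
||x|| = 9.8064
Step 2: Compute scaling factor.
scale = max(0, 1 - 1.6/9.8064) = 0.8368
Step 3: prox(x) = [-6.1577, -1.8764, -5.0898]
||prox(x)|| = 8.2064
Step 4: Proximal objective.
0.5*||prox-x||^2 = 1.28
lambda*||prox|| = 13.1302
Total = 14.4102


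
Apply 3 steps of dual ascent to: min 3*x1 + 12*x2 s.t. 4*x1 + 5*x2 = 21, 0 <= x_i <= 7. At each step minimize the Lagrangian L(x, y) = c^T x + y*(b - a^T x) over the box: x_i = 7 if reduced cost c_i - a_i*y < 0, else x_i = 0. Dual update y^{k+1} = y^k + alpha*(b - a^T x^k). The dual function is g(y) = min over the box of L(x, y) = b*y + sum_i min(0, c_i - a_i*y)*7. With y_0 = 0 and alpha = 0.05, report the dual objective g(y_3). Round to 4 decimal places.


Dual ascent for LP: min 3*x1 + 12*x2, 4*x1 + 5*x2 = 21, 0 <= x_i <= 7
Step 1: y^k = 0.0, reduced costs: (3.0, 12.0)
  x^k = (0.0, 0.0), subgradient = b - a^T x = 21.0
  y^{k+1} = 0.0 + 0.05*21.0 = 1.05
Step 2: y^k = 1.05, reduced costs: (-1.2, 6.75)
  x^k = (7.0, 0.0), subgradient = b - a^T x = -7.0
  y^{k+1} = 1.05 + 0.05*-7.0 = 0.7
Step 3: y^k = 0.7, reduced costs: (0.2, 8.5)
  x^k = (0.0, 0.0), subgradient = b - a^T x = 21.0
  y^{k+1} = 0.7 + 0.05*21.0 = 1.75
Dual objective at y_3 = 1.75: reduced costs (-4.0, 3.25), box minimizer x = (7.0, 0.0)
g(y_3) = b*y + (c1 - a1*y)*x1 + (c2 - a2*y)*x2 = 21*1.75 + (-4.0)*7.0 + 3.25*0.0 = 36.75 - 28.0 + 0.0 = 8.75


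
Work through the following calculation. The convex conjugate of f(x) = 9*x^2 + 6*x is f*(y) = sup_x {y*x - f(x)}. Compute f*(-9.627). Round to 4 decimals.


f*(y) = sup_x {y*x - a*x^2 - b*x} = sup_x {(y-b)*x - a*x^2}
FOC: (y - b) - 2a*x = 0 => x* = (y - b)/(2a)
x* = (-9.627 - 6)/(2*9) = -0.8682
f*(-9.627) = (y-b)^2/(4a) = (-9.627 - 6)^2/(4*9)
= 244.2031/36 = 6.7834


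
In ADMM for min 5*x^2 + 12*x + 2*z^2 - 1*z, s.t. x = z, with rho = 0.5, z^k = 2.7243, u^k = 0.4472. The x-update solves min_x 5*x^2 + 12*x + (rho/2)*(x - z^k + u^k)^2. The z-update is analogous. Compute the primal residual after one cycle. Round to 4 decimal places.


ADMM iteration with rho = 0.5, z^k = 2.7243, u^k = 0.4472
Step 1: x-update.
Minimize 5*x^2 + 12*x + (0.5/2)*(x - 2.7243 + 0.4472)^2
FOC: (2*5 + 0.5)*x = -12 + 0.5*(2.7243 - 0.4472)
x^{k+1} = -1.0344
Step 2: z-update.
Minimize 2*z^2 - 1*z + (0.5/2)*(-1.0344 - z + 0.4472)^2
FOC: (2*2 + 0.5)*z = 1 + 0.5*(-1.0344 + 0.4472)
z^{k+1} = 0.157
Step 3: u-update.
u^{k+1} = 0.4472 - 1.0344 - 0.157 = -0.7442
Step 4: Primal residual = |-1.0344 - 0.157| = 1.1914


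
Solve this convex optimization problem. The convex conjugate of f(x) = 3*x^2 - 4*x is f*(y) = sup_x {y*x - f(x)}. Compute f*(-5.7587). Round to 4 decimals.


f*(y) = sup_x {y*x - a*x^2 - b*x} = sup_x {(y-b)*x - a*x^2}
FOC: (y - b) - 2a*x = 0 => x* = (y - b)/(2a)
x* = (-5.7587 + 4)/(2*3) = -0.2931
f*(-5.7587) = (y-b)^2/(4a) = (-5.7587 + 4)^2/(4*3)
= 3.093/12 = 0.2578


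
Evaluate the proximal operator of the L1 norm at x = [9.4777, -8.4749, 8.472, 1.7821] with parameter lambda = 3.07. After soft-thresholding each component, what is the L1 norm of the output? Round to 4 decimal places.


Soft-thresholding with lambda = 3.07:
prox(9.4777) = sign(9.4777)*max(|9.4777| - 3.07, 0) = 6.4077
prox(-8.4749) = sign(-8.4749)*max(|-8.4749| - 3.07, 0) = -5.4049
prox(8.472) = sign(8.472)*max(|8.472| - 3.07, 0) = 5.402
prox(1.7821) = sign(1.7821)*max(|1.7821| - 3.07, 0) = 0.0
prox(x) = [6.4077, -5.4049, 5.402, 0.0]
||prox(x)||_1 = 6.4077 + 5.4049 + 5.402 + 0.0 = 17.2146


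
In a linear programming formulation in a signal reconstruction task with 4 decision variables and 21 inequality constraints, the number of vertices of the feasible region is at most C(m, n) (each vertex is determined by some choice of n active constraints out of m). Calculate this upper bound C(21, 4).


Each vertex corresponds to some choice of n active constraints out of m, so the number of vertices is at most C(m, n) = m! / (n!(m-n)!).
m = 21, n = 4
Numerator: 21 * 20 * 19 * 18
Denominator: 4! = 24
C(21, 4) = 5985


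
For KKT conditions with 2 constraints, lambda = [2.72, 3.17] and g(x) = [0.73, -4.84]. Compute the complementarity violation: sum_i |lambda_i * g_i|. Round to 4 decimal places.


KKT complementary slackness check:
lambda_1 * g_1 = 2.72 * 0.73 = 1.9856
lambda_2 * g_2 = 3.17 * -4.84 = -15.3428
Total violation = 1.9856 + 15.3428 = 17.3284


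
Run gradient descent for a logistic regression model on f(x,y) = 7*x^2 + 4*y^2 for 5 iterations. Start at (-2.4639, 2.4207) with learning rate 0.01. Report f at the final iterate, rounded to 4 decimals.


Gradient descent on f(x,y) = 7*x^2 + 4*y^2.
Starting point: (-2.4639, 2.4207), alpha = 0.01
Step 1: grad_x = 2*7*-2.4639 = -34.4946, grad_y = 2*4*2.4207 = 19.3656
  x_1 = -2.4639 - 0.01*-34.4946 = -2.119
  y_1 = 2.4207 - 0.01*19.3656 = 2.227
Step 2: grad_x = 2*7*-2.119 = -29.6654, grad_y = 2*4*2.227 = 17.8164
  x_2 = -2.119 - 0.01*-29.6654 = -1.8223
  y_2 = 2.227 - 0.01*17.8164 = 2.0489
Step 3: grad_x = 2*7*-1.8223 = -25.5122, grad_y = 2*4*2.0489 = 16.391
  x_3 = -1.8223 - 0.01*-25.5122 = -1.5672
  y_3 = 2.0489 - 0.01*16.391 = 1.885
Step 4: grad_x = 2*7*-1.5672 = -21.9405, grad_y = 2*4*1.885 = 15.0798
  x_4 = -1.5672 - 0.01*-21.9405 = -1.3478
  y_4 = 1.885 - 0.01*15.0798 = 1.7342
Step 5: grad_x = 2*7*-1.3478 = -18.8688, grad_y = 2*4*1.7342 = 13.8734
  x_5 = -1.3478 - 0.01*-18.8688 = -1.1591
  y_5 = 1.7342 - 0.01*13.8734 = 1.5954
f(-1.1591, 1.5954) = 7*(-1.1591)^2 + 4*1.5954^2 = 19.586
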